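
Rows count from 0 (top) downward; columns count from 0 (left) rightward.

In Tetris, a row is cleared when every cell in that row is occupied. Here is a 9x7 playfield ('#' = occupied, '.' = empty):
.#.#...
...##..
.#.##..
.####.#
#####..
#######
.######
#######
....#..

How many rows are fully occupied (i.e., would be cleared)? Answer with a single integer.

Check each row:
  row 0: 5 empty cells -> not full
  row 1: 5 empty cells -> not full
  row 2: 4 empty cells -> not full
  row 3: 2 empty cells -> not full
  row 4: 2 empty cells -> not full
  row 5: 0 empty cells -> FULL (clear)
  row 6: 1 empty cell -> not full
  row 7: 0 empty cells -> FULL (clear)
  row 8: 6 empty cells -> not full
Total rows cleared: 2

Answer: 2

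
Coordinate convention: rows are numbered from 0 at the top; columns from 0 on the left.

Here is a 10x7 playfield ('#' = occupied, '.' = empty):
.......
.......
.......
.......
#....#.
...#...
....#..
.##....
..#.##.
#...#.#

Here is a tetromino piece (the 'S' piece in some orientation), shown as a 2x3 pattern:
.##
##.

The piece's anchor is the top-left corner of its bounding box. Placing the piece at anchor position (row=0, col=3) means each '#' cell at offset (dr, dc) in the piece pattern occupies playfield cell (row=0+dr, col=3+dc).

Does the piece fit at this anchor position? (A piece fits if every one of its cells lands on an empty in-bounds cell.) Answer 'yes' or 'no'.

Check each piece cell at anchor (0, 3):
  offset (0,1) -> (0,4): empty -> OK
  offset (0,2) -> (0,5): empty -> OK
  offset (1,0) -> (1,3): empty -> OK
  offset (1,1) -> (1,4): empty -> OK
All cells valid: yes

Answer: yes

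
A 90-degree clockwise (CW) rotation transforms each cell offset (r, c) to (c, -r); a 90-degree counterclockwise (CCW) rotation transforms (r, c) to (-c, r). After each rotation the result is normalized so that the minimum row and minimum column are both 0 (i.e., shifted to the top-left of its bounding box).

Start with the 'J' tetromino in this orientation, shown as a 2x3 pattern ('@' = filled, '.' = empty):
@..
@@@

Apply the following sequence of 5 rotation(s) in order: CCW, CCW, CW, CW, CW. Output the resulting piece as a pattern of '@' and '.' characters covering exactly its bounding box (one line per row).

Answer: @@
@.
@.

Derivation:
Start:
@..
@@@
After rotation 1 (CCW):
.@
.@
@@
After rotation 2 (CCW):
@@@
..@
After rotation 3 (CW):
.@
.@
@@
After rotation 4 (CW):
@..
@@@
After rotation 5 (CW):
@@
@.
@.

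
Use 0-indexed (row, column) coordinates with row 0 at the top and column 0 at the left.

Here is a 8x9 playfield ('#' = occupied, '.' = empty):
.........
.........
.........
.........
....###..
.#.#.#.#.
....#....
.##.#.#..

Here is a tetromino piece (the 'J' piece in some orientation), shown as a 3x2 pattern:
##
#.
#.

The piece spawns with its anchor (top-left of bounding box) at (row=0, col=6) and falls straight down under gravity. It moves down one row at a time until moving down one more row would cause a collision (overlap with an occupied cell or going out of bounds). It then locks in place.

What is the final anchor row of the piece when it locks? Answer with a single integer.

Answer: 1

Derivation:
Spawn at (row=0, col=6). Try each row:
  row 0: fits
  row 1: fits
  row 2: blocked -> lock at row 1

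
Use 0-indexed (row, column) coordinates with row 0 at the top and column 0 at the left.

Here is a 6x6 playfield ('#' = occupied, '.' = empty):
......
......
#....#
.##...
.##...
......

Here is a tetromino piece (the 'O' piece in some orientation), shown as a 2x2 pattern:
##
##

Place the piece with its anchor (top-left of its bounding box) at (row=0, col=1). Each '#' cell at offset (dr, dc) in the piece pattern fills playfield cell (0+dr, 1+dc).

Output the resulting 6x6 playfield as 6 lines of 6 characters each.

Fill (0+0,1+0) = (0,1)
Fill (0+0,1+1) = (0,2)
Fill (0+1,1+0) = (1,1)
Fill (0+1,1+1) = (1,2)

Answer: .##...
.##...
#....#
.##...
.##...
......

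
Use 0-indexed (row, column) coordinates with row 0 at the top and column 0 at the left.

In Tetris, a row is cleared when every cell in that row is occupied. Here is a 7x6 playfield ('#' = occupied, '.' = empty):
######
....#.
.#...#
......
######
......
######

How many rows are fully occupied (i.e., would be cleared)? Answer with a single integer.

Check each row:
  row 0: 0 empty cells -> FULL (clear)
  row 1: 5 empty cells -> not full
  row 2: 4 empty cells -> not full
  row 3: 6 empty cells -> not full
  row 4: 0 empty cells -> FULL (clear)
  row 5: 6 empty cells -> not full
  row 6: 0 empty cells -> FULL (clear)
Total rows cleared: 3

Answer: 3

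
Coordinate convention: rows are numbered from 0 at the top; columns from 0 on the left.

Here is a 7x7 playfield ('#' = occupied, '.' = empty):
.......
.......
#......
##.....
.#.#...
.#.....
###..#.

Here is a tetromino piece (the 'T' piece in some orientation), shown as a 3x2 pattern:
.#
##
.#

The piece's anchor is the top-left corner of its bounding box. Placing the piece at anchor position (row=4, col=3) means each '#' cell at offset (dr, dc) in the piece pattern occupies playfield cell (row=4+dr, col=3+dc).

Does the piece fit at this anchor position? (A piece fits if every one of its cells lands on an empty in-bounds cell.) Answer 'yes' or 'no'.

Check each piece cell at anchor (4, 3):
  offset (0,1) -> (4,4): empty -> OK
  offset (1,0) -> (5,3): empty -> OK
  offset (1,1) -> (5,4): empty -> OK
  offset (2,1) -> (6,4): empty -> OK
All cells valid: yes

Answer: yes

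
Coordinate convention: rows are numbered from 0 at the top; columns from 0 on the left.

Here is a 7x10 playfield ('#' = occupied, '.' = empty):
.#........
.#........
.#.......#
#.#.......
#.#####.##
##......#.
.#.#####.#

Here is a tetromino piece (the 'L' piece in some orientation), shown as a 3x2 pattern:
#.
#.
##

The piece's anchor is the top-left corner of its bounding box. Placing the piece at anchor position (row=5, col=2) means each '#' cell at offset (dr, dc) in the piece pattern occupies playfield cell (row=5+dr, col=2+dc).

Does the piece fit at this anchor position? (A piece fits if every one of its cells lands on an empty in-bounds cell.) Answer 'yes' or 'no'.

Answer: no

Derivation:
Check each piece cell at anchor (5, 2):
  offset (0,0) -> (5,2): empty -> OK
  offset (1,0) -> (6,2): empty -> OK
  offset (2,0) -> (7,2): out of bounds -> FAIL
  offset (2,1) -> (7,3): out of bounds -> FAIL
All cells valid: no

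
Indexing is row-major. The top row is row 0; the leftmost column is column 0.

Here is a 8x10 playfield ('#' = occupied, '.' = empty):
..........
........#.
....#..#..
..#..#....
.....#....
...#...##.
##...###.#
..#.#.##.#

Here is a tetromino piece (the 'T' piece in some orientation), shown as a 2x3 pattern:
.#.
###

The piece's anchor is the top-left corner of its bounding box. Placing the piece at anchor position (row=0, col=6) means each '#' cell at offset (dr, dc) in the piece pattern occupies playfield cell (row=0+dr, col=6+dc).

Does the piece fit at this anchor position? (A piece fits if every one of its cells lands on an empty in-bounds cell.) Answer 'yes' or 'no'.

Check each piece cell at anchor (0, 6):
  offset (0,1) -> (0,7): empty -> OK
  offset (1,0) -> (1,6): empty -> OK
  offset (1,1) -> (1,7): empty -> OK
  offset (1,2) -> (1,8): occupied ('#') -> FAIL
All cells valid: no

Answer: no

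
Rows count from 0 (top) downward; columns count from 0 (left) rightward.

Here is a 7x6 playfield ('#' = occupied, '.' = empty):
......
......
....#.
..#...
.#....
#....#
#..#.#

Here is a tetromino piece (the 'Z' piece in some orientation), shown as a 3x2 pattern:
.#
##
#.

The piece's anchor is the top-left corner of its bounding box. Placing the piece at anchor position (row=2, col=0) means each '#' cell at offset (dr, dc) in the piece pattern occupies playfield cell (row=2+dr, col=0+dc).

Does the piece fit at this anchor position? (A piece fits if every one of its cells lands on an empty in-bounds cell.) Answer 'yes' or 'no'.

Answer: yes

Derivation:
Check each piece cell at anchor (2, 0):
  offset (0,1) -> (2,1): empty -> OK
  offset (1,0) -> (3,0): empty -> OK
  offset (1,1) -> (3,1): empty -> OK
  offset (2,0) -> (4,0): empty -> OK
All cells valid: yes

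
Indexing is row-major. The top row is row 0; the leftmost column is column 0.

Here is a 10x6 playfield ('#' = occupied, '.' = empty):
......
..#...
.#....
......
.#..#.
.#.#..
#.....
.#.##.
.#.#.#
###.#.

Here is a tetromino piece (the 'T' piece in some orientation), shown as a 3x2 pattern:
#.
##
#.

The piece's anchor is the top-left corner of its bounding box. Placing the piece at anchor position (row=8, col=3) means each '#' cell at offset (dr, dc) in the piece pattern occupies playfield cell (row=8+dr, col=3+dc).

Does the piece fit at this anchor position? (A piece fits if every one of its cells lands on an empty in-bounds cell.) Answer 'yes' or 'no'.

Answer: no

Derivation:
Check each piece cell at anchor (8, 3):
  offset (0,0) -> (8,3): occupied ('#') -> FAIL
  offset (1,0) -> (9,3): empty -> OK
  offset (1,1) -> (9,4): occupied ('#') -> FAIL
  offset (2,0) -> (10,3): out of bounds -> FAIL
All cells valid: no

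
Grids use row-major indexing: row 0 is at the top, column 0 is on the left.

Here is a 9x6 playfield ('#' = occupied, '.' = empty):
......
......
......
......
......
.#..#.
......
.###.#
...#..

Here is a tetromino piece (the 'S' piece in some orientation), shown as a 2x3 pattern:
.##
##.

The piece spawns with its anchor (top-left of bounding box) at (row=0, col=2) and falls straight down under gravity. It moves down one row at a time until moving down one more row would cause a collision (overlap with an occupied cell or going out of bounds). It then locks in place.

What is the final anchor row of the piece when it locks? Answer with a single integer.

Answer: 4

Derivation:
Spawn at (row=0, col=2). Try each row:
  row 0: fits
  row 1: fits
  row 2: fits
  row 3: fits
  row 4: fits
  row 5: blocked -> lock at row 4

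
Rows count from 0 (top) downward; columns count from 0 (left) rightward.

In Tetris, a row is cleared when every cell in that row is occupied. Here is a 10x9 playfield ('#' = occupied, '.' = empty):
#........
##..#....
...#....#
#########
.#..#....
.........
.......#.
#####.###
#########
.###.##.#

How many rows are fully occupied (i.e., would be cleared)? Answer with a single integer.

Check each row:
  row 0: 8 empty cells -> not full
  row 1: 6 empty cells -> not full
  row 2: 7 empty cells -> not full
  row 3: 0 empty cells -> FULL (clear)
  row 4: 7 empty cells -> not full
  row 5: 9 empty cells -> not full
  row 6: 8 empty cells -> not full
  row 7: 1 empty cell -> not full
  row 8: 0 empty cells -> FULL (clear)
  row 9: 3 empty cells -> not full
Total rows cleared: 2

Answer: 2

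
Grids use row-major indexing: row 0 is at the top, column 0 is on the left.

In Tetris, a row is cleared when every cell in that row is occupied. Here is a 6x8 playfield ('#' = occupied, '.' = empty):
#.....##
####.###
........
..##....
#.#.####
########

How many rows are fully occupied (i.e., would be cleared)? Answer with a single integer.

Answer: 1

Derivation:
Check each row:
  row 0: 5 empty cells -> not full
  row 1: 1 empty cell -> not full
  row 2: 8 empty cells -> not full
  row 3: 6 empty cells -> not full
  row 4: 2 empty cells -> not full
  row 5: 0 empty cells -> FULL (clear)
Total rows cleared: 1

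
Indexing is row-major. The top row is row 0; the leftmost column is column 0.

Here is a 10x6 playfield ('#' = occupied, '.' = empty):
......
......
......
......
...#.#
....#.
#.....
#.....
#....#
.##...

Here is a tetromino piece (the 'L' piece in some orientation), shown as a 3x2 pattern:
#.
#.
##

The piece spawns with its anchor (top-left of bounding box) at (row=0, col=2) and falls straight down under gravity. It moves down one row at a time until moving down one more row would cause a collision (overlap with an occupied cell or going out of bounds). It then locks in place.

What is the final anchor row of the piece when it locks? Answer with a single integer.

Answer: 1

Derivation:
Spawn at (row=0, col=2). Try each row:
  row 0: fits
  row 1: fits
  row 2: blocked -> lock at row 1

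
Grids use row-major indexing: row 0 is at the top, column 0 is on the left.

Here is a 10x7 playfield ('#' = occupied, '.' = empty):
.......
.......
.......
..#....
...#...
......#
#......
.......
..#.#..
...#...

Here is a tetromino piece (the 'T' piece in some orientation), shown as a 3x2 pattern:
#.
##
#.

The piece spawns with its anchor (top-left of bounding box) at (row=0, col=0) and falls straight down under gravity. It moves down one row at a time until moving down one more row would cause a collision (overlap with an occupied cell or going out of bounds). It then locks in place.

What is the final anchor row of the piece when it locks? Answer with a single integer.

Spawn at (row=0, col=0). Try each row:
  row 0: fits
  row 1: fits
  row 2: fits
  row 3: fits
  row 4: blocked -> lock at row 3

Answer: 3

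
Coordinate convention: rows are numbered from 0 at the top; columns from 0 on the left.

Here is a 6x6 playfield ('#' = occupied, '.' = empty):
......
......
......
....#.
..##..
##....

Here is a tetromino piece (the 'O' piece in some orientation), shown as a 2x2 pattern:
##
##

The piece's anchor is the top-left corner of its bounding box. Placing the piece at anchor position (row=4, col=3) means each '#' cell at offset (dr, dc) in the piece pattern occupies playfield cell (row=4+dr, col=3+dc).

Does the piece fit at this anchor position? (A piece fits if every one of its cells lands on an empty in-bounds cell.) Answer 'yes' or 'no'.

Check each piece cell at anchor (4, 3):
  offset (0,0) -> (4,3): occupied ('#') -> FAIL
  offset (0,1) -> (4,4): empty -> OK
  offset (1,0) -> (5,3): empty -> OK
  offset (1,1) -> (5,4): empty -> OK
All cells valid: no

Answer: no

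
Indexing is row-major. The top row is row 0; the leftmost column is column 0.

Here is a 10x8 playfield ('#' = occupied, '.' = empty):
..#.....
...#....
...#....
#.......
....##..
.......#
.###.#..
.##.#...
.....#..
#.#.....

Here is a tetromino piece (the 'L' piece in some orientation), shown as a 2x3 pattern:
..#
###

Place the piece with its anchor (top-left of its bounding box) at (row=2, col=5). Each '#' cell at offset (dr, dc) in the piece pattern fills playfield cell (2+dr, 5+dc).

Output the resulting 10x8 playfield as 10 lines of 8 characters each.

Fill (2+0,5+2) = (2,7)
Fill (2+1,5+0) = (3,5)
Fill (2+1,5+1) = (3,6)
Fill (2+1,5+2) = (3,7)

Answer: ..#.....
...#....
...#...#
#....###
....##..
.......#
.###.#..
.##.#...
.....#..
#.#.....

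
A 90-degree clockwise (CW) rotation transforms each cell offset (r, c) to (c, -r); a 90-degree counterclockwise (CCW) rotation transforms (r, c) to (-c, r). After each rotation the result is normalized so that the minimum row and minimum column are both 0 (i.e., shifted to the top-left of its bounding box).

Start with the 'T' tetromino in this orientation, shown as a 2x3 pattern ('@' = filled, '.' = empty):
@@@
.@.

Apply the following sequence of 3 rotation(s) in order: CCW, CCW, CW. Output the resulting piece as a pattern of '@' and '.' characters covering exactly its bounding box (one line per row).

Answer: @.
@@
@.

Derivation:
Start:
@@@
.@.
After rotation 1 (CCW):
@.
@@
@.
After rotation 2 (CCW):
.@.
@@@
After rotation 3 (CW):
@.
@@
@.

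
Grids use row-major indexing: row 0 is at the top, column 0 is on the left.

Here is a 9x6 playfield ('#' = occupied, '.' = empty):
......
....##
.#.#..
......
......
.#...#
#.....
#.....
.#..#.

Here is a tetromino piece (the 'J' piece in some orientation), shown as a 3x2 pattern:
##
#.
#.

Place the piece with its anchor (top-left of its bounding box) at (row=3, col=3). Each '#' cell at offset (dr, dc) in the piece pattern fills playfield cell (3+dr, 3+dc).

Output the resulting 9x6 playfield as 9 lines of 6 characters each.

Answer: ......
....##
.#.#..
...##.
...#..
.#.#.#
#.....
#.....
.#..#.

Derivation:
Fill (3+0,3+0) = (3,3)
Fill (3+0,3+1) = (3,4)
Fill (3+1,3+0) = (4,3)
Fill (3+2,3+0) = (5,3)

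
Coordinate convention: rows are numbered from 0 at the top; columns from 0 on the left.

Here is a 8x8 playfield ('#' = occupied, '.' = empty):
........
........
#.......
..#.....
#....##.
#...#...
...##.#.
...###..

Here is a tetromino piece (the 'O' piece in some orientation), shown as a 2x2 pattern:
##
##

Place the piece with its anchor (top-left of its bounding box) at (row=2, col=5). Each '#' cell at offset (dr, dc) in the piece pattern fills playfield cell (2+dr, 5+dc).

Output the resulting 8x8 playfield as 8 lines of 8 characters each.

Fill (2+0,5+0) = (2,5)
Fill (2+0,5+1) = (2,6)
Fill (2+1,5+0) = (3,5)
Fill (2+1,5+1) = (3,6)

Answer: ........
........
#....##.
..#..##.
#....##.
#...#...
...##.#.
...###..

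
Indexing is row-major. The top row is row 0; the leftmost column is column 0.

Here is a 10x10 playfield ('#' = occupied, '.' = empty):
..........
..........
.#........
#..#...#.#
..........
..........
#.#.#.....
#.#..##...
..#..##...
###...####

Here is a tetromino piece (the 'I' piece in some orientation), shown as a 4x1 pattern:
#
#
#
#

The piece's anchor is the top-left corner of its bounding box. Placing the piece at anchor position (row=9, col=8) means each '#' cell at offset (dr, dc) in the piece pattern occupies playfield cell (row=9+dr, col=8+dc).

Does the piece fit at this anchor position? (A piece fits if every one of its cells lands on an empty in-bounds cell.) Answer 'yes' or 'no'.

Check each piece cell at anchor (9, 8):
  offset (0,0) -> (9,8): occupied ('#') -> FAIL
  offset (1,0) -> (10,8): out of bounds -> FAIL
  offset (2,0) -> (11,8): out of bounds -> FAIL
  offset (3,0) -> (12,8): out of bounds -> FAIL
All cells valid: no

Answer: no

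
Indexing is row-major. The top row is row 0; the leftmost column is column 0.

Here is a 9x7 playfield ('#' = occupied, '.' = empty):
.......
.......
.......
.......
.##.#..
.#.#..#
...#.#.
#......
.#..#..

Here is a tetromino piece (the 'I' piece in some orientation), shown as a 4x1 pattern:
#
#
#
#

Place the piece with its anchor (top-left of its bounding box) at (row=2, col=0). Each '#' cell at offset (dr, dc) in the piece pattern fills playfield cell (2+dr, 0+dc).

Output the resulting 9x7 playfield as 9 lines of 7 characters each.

Fill (2+0,0+0) = (2,0)
Fill (2+1,0+0) = (3,0)
Fill (2+2,0+0) = (4,0)
Fill (2+3,0+0) = (5,0)

Answer: .......
.......
#......
#......
###.#..
##.#..#
...#.#.
#......
.#..#..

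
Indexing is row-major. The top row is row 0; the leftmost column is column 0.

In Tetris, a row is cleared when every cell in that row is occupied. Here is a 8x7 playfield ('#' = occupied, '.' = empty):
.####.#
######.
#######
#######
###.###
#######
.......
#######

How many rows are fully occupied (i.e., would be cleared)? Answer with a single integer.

Answer: 4

Derivation:
Check each row:
  row 0: 2 empty cells -> not full
  row 1: 1 empty cell -> not full
  row 2: 0 empty cells -> FULL (clear)
  row 3: 0 empty cells -> FULL (clear)
  row 4: 1 empty cell -> not full
  row 5: 0 empty cells -> FULL (clear)
  row 6: 7 empty cells -> not full
  row 7: 0 empty cells -> FULL (clear)
Total rows cleared: 4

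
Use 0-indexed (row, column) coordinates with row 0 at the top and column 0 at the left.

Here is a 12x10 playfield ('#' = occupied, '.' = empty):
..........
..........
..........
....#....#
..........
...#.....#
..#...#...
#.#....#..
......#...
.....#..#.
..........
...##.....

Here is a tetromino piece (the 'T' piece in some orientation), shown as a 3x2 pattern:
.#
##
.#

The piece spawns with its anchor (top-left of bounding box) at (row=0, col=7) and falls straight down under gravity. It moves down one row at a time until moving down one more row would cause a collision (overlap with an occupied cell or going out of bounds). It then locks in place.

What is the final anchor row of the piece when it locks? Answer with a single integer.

Spawn at (row=0, col=7). Try each row:
  row 0: fits
  row 1: fits
  row 2: fits
  row 3: fits
  row 4: fits
  row 5: fits
  row 6: blocked -> lock at row 5

Answer: 5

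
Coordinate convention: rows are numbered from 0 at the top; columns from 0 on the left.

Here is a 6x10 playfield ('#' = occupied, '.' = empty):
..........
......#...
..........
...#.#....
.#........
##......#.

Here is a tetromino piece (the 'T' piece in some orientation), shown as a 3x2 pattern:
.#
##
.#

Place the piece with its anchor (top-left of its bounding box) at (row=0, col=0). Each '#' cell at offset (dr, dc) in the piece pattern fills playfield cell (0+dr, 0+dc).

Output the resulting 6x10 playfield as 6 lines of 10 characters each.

Answer: .#........
##....#...
.#........
...#.#....
.#........
##......#.

Derivation:
Fill (0+0,0+1) = (0,1)
Fill (0+1,0+0) = (1,0)
Fill (0+1,0+1) = (1,1)
Fill (0+2,0+1) = (2,1)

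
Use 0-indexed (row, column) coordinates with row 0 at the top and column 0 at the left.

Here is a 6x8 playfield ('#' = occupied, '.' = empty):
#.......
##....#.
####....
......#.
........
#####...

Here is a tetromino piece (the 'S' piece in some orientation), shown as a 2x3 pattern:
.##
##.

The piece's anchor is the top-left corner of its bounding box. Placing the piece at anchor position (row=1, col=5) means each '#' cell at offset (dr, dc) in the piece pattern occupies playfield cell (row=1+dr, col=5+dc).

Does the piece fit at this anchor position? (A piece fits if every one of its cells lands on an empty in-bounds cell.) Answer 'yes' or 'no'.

Check each piece cell at anchor (1, 5):
  offset (0,1) -> (1,6): occupied ('#') -> FAIL
  offset (0,2) -> (1,7): empty -> OK
  offset (1,0) -> (2,5): empty -> OK
  offset (1,1) -> (2,6): empty -> OK
All cells valid: no

Answer: no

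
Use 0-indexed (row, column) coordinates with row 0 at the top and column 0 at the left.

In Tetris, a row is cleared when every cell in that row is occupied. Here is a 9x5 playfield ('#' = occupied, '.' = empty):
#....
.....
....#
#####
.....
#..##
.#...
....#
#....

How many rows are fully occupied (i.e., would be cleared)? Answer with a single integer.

Check each row:
  row 0: 4 empty cells -> not full
  row 1: 5 empty cells -> not full
  row 2: 4 empty cells -> not full
  row 3: 0 empty cells -> FULL (clear)
  row 4: 5 empty cells -> not full
  row 5: 2 empty cells -> not full
  row 6: 4 empty cells -> not full
  row 7: 4 empty cells -> not full
  row 8: 4 empty cells -> not full
Total rows cleared: 1

Answer: 1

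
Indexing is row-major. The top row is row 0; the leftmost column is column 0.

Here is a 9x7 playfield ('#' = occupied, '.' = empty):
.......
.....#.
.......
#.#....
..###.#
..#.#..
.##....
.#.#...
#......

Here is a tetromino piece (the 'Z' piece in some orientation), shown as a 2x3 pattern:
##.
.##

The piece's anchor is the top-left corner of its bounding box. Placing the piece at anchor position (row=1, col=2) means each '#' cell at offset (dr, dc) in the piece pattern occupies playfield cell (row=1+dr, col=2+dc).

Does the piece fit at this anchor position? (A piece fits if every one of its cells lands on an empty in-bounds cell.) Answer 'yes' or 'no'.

Check each piece cell at anchor (1, 2):
  offset (0,0) -> (1,2): empty -> OK
  offset (0,1) -> (1,3): empty -> OK
  offset (1,1) -> (2,3): empty -> OK
  offset (1,2) -> (2,4): empty -> OK
All cells valid: yes

Answer: yes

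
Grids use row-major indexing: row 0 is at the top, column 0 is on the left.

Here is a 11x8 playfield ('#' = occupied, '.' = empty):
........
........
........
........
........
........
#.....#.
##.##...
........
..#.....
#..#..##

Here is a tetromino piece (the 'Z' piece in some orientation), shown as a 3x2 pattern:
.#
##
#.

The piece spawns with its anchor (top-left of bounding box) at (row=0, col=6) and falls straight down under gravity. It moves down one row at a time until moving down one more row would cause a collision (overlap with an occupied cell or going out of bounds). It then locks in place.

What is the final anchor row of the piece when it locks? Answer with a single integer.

Answer: 3

Derivation:
Spawn at (row=0, col=6). Try each row:
  row 0: fits
  row 1: fits
  row 2: fits
  row 3: fits
  row 4: blocked -> lock at row 3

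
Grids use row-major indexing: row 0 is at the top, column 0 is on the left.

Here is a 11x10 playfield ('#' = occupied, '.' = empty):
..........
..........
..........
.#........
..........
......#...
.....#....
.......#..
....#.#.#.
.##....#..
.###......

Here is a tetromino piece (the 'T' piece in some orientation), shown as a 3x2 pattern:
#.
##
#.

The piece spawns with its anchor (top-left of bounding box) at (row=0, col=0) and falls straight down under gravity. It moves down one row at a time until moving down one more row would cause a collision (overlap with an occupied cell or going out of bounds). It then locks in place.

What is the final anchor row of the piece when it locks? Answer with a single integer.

Answer: 1

Derivation:
Spawn at (row=0, col=0). Try each row:
  row 0: fits
  row 1: fits
  row 2: blocked -> lock at row 1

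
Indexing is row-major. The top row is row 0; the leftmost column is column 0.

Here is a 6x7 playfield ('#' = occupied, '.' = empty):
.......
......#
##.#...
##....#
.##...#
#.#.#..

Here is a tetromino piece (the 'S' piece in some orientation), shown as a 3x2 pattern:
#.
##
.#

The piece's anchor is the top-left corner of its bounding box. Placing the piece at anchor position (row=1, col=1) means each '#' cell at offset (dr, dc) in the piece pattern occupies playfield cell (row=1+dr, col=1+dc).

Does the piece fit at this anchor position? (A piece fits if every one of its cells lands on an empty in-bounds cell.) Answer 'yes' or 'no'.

Answer: no

Derivation:
Check each piece cell at anchor (1, 1):
  offset (0,0) -> (1,1): empty -> OK
  offset (1,0) -> (2,1): occupied ('#') -> FAIL
  offset (1,1) -> (2,2): empty -> OK
  offset (2,1) -> (3,2): empty -> OK
All cells valid: no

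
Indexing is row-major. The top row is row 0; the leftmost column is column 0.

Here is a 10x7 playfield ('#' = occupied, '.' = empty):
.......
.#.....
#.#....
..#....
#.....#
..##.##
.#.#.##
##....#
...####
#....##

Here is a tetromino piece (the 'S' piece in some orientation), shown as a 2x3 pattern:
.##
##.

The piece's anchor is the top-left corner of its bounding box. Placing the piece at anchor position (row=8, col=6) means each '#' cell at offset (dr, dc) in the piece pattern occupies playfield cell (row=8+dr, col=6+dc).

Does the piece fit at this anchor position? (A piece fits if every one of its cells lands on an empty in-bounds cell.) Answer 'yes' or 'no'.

Check each piece cell at anchor (8, 6):
  offset (0,1) -> (8,7): out of bounds -> FAIL
  offset (0,2) -> (8,8): out of bounds -> FAIL
  offset (1,0) -> (9,6): occupied ('#') -> FAIL
  offset (1,1) -> (9,7): out of bounds -> FAIL
All cells valid: no

Answer: no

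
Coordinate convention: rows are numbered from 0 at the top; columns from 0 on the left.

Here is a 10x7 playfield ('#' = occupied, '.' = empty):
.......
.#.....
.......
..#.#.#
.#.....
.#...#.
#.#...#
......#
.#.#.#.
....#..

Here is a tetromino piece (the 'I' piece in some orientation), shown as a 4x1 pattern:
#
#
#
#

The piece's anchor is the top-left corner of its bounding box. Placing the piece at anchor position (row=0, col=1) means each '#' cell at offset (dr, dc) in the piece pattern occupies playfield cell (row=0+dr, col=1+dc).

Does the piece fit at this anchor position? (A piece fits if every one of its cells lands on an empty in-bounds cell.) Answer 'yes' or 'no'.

Answer: no

Derivation:
Check each piece cell at anchor (0, 1):
  offset (0,0) -> (0,1): empty -> OK
  offset (1,0) -> (1,1): occupied ('#') -> FAIL
  offset (2,0) -> (2,1): empty -> OK
  offset (3,0) -> (3,1): empty -> OK
All cells valid: no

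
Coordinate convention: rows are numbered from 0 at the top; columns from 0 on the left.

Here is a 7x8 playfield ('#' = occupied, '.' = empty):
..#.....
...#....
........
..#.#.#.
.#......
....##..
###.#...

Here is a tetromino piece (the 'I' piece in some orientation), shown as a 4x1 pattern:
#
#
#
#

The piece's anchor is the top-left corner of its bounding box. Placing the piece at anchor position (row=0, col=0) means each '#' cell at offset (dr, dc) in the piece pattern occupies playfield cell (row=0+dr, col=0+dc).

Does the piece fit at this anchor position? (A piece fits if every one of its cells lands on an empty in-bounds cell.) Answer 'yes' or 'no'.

Check each piece cell at anchor (0, 0):
  offset (0,0) -> (0,0): empty -> OK
  offset (1,0) -> (1,0): empty -> OK
  offset (2,0) -> (2,0): empty -> OK
  offset (3,0) -> (3,0): empty -> OK
All cells valid: yes

Answer: yes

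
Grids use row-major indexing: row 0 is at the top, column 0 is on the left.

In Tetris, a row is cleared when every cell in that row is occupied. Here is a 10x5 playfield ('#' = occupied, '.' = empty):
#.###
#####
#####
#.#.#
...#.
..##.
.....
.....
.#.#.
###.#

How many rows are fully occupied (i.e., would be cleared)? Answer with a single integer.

Answer: 2

Derivation:
Check each row:
  row 0: 1 empty cell -> not full
  row 1: 0 empty cells -> FULL (clear)
  row 2: 0 empty cells -> FULL (clear)
  row 3: 2 empty cells -> not full
  row 4: 4 empty cells -> not full
  row 5: 3 empty cells -> not full
  row 6: 5 empty cells -> not full
  row 7: 5 empty cells -> not full
  row 8: 3 empty cells -> not full
  row 9: 1 empty cell -> not full
Total rows cleared: 2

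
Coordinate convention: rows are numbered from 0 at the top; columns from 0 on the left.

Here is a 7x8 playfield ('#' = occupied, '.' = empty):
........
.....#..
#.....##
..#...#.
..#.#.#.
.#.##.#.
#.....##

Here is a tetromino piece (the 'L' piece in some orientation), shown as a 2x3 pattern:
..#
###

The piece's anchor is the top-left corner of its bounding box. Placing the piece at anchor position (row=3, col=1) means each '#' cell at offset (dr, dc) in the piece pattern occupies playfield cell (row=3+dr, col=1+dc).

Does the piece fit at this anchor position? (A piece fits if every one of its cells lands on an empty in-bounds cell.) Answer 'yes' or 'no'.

Answer: no

Derivation:
Check each piece cell at anchor (3, 1):
  offset (0,2) -> (3,3): empty -> OK
  offset (1,0) -> (4,1): empty -> OK
  offset (1,1) -> (4,2): occupied ('#') -> FAIL
  offset (1,2) -> (4,3): empty -> OK
All cells valid: no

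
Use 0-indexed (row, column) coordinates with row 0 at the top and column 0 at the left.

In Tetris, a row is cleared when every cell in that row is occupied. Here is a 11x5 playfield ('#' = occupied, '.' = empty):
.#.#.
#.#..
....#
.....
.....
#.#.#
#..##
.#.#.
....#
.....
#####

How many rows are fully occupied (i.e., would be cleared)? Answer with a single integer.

Check each row:
  row 0: 3 empty cells -> not full
  row 1: 3 empty cells -> not full
  row 2: 4 empty cells -> not full
  row 3: 5 empty cells -> not full
  row 4: 5 empty cells -> not full
  row 5: 2 empty cells -> not full
  row 6: 2 empty cells -> not full
  row 7: 3 empty cells -> not full
  row 8: 4 empty cells -> not full
  row 9: 5 empty cells -> not full
  row 10: 0 empty cells -> FULL (clear)
Total rows cleared: 1

Answer: 1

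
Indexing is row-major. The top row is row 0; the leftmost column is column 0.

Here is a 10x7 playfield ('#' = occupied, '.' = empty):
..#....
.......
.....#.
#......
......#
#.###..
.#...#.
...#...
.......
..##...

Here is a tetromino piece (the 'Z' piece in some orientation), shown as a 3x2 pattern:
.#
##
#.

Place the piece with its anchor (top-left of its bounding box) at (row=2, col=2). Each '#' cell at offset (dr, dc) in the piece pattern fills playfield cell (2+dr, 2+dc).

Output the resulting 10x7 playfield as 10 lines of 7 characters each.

Fill (2+0,2+1) = (2,3)
Fill (2+1,2+0) = (3,2)
Fill (2+1,2+1) = (3,3)
Fill (2+2,2+0) = (4,2)

Answer: ..#....
.......
...#.#.
#.##...
..#...#
#.###..
.#...#.
...#...
.......
..##...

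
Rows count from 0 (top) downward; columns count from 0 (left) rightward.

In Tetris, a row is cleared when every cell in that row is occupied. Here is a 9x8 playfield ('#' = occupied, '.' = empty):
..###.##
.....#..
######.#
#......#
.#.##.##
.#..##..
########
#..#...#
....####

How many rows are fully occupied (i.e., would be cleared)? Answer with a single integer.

Check each row:
  row 0: 3 empty cells -> not full
  row 1: 7 empty cells -> not full
  row 2: 1 empty cell -> not full
  row 3: 6 empty cells -> not full
  row 4: 3 empty cells -> not full
  row 5: 5 empty cells -> not full
  row 6: 0 empty cells -> FULL (clear)
  row 7: 5 empty cells -> not full
  row 8: 4 empty cells -> not full
Total rows cleared: 1

Answer: 1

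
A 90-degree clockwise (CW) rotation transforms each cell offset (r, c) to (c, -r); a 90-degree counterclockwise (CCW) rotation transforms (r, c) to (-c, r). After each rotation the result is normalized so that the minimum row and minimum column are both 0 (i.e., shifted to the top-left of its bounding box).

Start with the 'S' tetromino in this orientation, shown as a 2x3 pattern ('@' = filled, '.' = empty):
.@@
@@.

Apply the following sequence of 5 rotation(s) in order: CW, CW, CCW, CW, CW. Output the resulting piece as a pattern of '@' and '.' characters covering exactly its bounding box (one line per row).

Answer: @.
@@
.@

Derivation:
Start:
.@@
@@.
After rotation 1 (CW):
@.
@@
.@
After rotation 2 (CW):
.@@
@@.
After rotation 3 (CCW):
@.
@@
.@
After rotation 4 (CW):
.@@
@@.
After rotation 5 (CW):
@.
@@
.@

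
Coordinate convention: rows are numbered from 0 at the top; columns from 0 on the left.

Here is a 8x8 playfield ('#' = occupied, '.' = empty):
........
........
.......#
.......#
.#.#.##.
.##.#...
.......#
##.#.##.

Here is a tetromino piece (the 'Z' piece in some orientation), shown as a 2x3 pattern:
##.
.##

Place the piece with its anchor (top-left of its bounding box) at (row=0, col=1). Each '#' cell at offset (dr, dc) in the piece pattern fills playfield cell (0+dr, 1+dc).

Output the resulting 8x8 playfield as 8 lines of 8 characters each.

Answer: .##.....
..##....
.......#
.......#
.#.#.##.
.##.#...
.......#
##.#.##.

Derivation:
Fill (0+0,1+0) = (0,1)
Fill (0+0,1+1) = (0,2)
Fill (0+1,1+1) = (1,2)
Fill (0+1,1+2) = (1,3)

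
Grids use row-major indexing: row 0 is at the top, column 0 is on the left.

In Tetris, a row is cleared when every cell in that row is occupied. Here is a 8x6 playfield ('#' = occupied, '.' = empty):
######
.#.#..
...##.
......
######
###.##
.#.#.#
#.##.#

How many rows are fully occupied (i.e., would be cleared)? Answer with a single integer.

Check each row:
  row 0: 0 empty cells -> FULL (clear)
  row 1: 4 empty cells -> not full
  row 2: 4 empty cells -> not full
  row 3: 6 empty cells -> not full
  row 4: 0 empty cells -> FULL (clear)
  row 5: 1 empty cell -> not full
  row 6: 3 empty cells -> not full
  row 7: 2 empty cells -> not full
Total rows cleared: 2

Answer: 2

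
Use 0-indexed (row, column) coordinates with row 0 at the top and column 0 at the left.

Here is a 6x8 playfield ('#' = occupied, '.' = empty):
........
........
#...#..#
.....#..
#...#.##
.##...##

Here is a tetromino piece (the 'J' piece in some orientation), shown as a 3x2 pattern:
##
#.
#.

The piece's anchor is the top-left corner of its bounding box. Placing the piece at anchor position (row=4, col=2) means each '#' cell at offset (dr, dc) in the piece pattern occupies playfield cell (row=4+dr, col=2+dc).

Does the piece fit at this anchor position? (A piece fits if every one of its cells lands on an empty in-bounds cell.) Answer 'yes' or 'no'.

Check each piece cell at anchor (4, 2):
  offset (0,0) -> (4,2): empty -> OK
  offset (0,1) -> (4,3): empty -> OK
  offset (1,0) -> (5,2): occupied ('#') -> FAIL
  offset (2,0) -> (6,2): out of bounds -> FAIL
All cells valid: no

Answer: no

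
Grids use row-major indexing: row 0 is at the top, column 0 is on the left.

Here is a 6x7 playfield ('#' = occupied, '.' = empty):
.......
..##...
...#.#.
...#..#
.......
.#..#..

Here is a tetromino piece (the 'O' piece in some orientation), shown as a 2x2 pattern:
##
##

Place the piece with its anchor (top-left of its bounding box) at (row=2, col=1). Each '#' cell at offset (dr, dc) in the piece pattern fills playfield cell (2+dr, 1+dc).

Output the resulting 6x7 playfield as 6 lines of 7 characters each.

Fill (2+0,1+0) = (2,1)
Fill (2+0,1+1) = (2,2)
Fill (2+1,1+0) = (3,1)
Fill (2+1,1+1) = (3,2)

Answer: .......
..##...
.###.#.
.###..#
.......
.#..#..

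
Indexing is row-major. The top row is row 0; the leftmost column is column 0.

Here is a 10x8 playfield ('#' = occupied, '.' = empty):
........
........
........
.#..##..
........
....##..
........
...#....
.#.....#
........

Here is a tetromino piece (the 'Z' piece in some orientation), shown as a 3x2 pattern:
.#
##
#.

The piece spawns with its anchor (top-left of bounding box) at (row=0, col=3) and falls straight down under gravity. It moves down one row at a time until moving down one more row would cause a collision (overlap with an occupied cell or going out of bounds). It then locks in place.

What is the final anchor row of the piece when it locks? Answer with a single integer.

Answer: 1

Derivation:
Spawn at (row=0, col=3). Try each row:
  row 0: fits
  row 1: fits
  row 2: blocked -> lock at row 1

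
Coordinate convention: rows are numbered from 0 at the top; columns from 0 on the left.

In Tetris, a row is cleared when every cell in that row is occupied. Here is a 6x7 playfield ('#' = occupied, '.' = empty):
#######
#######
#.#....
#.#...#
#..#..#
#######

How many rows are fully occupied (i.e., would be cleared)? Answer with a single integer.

Check each row:
  row 0: 0 empty cells -> FULL (clear)
  row 1: 0 empty cells -> FULL (clear)
  row 2: 5 empty cells -> not full
  row 3: 4 empty cells -> not full
  row 4: 4 empty cells -> not full
  row 5: 0 empty cells -> FULL (clear)
Total rows cleared: 3

Answer: 3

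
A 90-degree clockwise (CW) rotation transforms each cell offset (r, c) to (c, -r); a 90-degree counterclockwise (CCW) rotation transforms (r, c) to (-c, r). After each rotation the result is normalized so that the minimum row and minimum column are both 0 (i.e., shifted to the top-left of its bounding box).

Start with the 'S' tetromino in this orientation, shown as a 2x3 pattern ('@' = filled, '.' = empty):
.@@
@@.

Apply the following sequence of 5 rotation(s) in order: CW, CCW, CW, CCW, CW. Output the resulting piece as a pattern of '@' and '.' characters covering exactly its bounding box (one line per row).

Start:
.@@
@@.
After rotation 1 (CW):
@.
@@
.@
After rotation 2 (CCW):
.@@
@@.
After rotation 3 (CW):
@.
@@
.@
After rotation 4 (CCW):
.@@
@@.
After rotation 5 (CW):
@.
@@
.@

Answer: @.
@@
.@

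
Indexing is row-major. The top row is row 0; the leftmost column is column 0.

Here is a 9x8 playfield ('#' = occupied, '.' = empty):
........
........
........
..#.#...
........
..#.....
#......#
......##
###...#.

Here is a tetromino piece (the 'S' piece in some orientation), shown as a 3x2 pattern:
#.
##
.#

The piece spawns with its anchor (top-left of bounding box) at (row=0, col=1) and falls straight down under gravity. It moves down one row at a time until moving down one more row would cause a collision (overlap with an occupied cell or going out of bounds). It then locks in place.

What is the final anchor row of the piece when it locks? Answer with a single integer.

Answer: 0

Derivation:
Spawn at (row=0, col=1). Try each row:
  row 0: fits
  row 1: blocked -> lock at row 0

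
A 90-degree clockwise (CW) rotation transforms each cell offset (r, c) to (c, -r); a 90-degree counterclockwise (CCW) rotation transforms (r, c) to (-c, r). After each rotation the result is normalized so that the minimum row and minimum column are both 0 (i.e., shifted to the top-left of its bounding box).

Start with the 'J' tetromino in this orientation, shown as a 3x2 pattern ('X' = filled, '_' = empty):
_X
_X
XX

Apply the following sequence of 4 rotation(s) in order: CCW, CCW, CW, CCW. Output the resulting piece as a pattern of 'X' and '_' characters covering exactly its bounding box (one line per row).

Start:
_X
_X
XX
After rotation 1 (CCW):
XXX
__X
After rotation 2 (CCW):
XX
X_
X_
After rotation 3 (CW):
XXX
__X
After rotation 4 (CCW):
XX
X_
X_

Answer: XX
X_
X_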